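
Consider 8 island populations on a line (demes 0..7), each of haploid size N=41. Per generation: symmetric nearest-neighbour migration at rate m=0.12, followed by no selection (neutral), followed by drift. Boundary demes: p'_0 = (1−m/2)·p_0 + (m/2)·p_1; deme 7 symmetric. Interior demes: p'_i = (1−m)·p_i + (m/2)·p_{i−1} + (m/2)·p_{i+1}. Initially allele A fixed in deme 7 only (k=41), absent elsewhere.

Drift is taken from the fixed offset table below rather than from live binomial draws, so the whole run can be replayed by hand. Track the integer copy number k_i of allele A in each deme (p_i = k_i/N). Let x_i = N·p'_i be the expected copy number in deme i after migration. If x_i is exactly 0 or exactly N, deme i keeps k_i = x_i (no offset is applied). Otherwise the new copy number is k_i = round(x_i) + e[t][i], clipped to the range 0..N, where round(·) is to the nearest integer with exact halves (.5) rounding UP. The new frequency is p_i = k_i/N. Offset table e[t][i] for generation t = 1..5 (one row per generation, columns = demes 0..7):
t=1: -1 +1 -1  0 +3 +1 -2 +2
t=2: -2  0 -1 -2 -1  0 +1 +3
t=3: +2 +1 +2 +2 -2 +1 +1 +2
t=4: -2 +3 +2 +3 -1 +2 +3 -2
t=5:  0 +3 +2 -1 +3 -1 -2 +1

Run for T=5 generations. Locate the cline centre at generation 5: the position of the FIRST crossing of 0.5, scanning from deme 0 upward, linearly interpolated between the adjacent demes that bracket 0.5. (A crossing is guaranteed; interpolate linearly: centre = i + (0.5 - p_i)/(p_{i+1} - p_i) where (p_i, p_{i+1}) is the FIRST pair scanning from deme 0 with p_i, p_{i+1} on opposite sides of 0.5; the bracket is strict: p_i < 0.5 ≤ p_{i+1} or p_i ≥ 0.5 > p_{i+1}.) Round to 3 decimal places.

t=0: k=[0 0 0 0 0 0 0 41]
t=1: x=[0.0000 0.0000 0.0000 0.0000 0.0000 0.0000 2.4600 38.5400] k=[0 0 0 0 0 0 0 41]
t=2: x=[0.0000 0.0000 0.0000 0.0000 0.0000 0.0000 2.4600 38.5400] k=[0 0 0 0 0 0 3 41]
t=3: x=[0.0000 0.0000 0.0000 0.0000 0.0000 0.1800 5.1000 38.7200] k=[0 0 0 0 0 1 6 41]
t=4: x=[0.0000 0.0000 0.0000 0.0000 0.0600 1.2400 7.8000 38.9000] k=[0 0 0 0 0 3 11 37]
t=5: x=[0.0000 0.0000 0.0000 0.0000 0.1800 3.3000 12.0800 35.4400] k=[0 0 0 0 3 2 10 36]

6.404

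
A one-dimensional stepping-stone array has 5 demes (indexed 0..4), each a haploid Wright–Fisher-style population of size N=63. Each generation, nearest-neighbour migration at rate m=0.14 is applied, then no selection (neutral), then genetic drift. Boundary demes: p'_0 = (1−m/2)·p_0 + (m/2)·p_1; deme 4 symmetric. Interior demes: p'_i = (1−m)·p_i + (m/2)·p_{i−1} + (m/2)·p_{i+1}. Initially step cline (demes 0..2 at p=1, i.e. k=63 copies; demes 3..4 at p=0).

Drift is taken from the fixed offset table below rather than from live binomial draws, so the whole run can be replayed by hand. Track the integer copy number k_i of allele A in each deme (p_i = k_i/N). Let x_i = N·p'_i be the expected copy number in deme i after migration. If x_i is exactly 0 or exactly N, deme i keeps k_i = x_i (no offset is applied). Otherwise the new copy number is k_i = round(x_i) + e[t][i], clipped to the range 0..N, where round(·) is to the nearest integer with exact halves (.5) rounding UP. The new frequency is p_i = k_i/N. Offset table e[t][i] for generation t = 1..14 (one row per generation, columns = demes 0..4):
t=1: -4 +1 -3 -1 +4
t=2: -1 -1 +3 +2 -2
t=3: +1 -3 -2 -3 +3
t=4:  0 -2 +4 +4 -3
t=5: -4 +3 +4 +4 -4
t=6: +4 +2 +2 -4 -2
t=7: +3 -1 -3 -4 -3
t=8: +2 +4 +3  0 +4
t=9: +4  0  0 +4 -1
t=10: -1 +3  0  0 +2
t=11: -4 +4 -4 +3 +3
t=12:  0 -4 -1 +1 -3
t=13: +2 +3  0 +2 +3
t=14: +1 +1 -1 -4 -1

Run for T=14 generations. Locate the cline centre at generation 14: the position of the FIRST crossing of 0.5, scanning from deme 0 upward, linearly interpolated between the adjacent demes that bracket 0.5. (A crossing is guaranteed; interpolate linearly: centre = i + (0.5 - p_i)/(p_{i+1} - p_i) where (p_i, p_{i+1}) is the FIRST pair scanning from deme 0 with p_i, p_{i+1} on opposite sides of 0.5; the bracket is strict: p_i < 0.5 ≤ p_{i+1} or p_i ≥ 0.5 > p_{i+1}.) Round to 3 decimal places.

t=0: k=[63 63 63 0 0]
t=1: x=[63.0000 63.0000 58.5900 4.4100 0.0000] k=[63 63 56 3 0]
t=2: x=[63.0000 62.5100 52.7800 6.5000 0.2100] k=[63 62 56 9 0]
t=3: x=[62.9300 61.6500 53.1300 11.6600 0.6300] k=[63 59 51 9 4]
t=4: x=[62.7200 58.7200 48.6200 11.5900 4.3500] k=[63 57 53 16 1]
t=5: x=[62.5800 57.1400 50.6900 17.5400 2.0500] k=[59 60 55 22 0]
t=6: x=[59.0700 59.5800 53.0400 22.7700 1.5400] k=[63 62 55 19 0]
t=7: x=[62.9300 61.5800 52.9700 20.1900 1.3300] k=[63 61 50 16 0]
t=8: x=[62.8600 60.3700 48.3900 17.2600 1.1200] k=[63 63 51 17 5]
t=9: x=[63.0000 62.1600 49.4600 18.5400 5.8400] k=[63 62 49 23 5]
t=10: x=[62.9300 61.1600 48.0900 23.5600 6.2600] k=[62 63 48 24 8]
t=11: x=[62.0700 61.8800 47.3700 24.5600 9.1200] k=[58 63 43 28 12]
t=12: x=[58.3500 61.2500 43.3500 27.9300 13.1200] k=[58 57 42 29 10]
t=13: x=[57.9300 56.0200 42.1400 28.5800 11.3300] k=[60 59 42 31 14]
t=14: x=[59.9300 57.8800 42.4200 30.5800 15.1900] k=[61 59 41 27 14]

2.679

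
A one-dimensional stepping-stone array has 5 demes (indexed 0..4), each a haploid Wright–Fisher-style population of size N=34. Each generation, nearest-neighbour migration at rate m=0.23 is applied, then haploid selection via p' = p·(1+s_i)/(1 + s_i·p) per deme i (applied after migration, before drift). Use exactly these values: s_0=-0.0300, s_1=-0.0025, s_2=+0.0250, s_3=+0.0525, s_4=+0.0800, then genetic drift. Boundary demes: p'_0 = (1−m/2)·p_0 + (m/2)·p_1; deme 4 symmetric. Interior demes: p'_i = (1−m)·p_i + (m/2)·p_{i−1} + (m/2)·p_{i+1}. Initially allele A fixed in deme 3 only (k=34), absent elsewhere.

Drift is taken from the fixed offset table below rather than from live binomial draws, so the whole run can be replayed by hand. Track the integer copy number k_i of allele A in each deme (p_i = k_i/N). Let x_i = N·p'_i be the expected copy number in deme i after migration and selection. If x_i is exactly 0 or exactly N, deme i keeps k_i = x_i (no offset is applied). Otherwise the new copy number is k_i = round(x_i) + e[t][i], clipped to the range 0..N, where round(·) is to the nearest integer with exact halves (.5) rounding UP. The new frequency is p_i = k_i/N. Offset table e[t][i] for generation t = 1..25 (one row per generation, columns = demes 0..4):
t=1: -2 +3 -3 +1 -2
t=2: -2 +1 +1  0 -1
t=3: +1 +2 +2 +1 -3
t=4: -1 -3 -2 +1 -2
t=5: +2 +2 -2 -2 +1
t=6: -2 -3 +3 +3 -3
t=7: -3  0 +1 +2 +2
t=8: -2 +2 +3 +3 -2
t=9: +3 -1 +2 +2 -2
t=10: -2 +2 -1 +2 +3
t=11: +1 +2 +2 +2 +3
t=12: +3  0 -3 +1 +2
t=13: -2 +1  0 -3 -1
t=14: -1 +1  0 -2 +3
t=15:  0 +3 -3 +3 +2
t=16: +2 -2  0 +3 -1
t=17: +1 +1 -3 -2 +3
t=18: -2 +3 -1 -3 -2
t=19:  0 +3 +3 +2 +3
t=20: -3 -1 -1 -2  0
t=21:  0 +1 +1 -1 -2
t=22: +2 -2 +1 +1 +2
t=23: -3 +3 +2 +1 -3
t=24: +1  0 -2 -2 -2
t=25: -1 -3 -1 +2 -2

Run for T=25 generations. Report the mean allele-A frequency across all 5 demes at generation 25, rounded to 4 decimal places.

0.4529

t=0: k=[0 0 0 34 0]
t=1: x=[0.0000 0.0000 3.9963 26.4838 4.1843] k=[0 0 1 27 2]
t=2: x=[0.0000 0.1147 3.9606 21.5416 5.2053] k=[0 1 5 22 4]
t=3: x=[0.1116 1.3418 6.6257 18.4078 6.4633] k=[1 3 9 19 3]
t=4: x=[1.1944 3.4522 9.6295 16.4440 5.1683] k=[0 0 8 17 3]
t=5: x=[0.0000 0.9178 8.2685 14.7810 4.9254] k=[0 3 6 13 6]
t=6: x=[0.3348 2.9932 6.5902 11.7808 7.2336] k=[0 0 10 15 4]
t=7: x=[0.0000 1.1472 9.5941 13.5750 5.6166] k=[0 1 11 16 8]
t=8: x=[0.1116 2.0302 10.6043 14.9321 9.4356] k=[0 4 14 18 7]
t=9: x=[0.4464 4.6799 13.5105 16.7095 8.7559] k=[3 4 16 19 7]
t=10: x=[3.0299 5.2539 15.1722 17.7095 8.8754] k=[1 7 14 20 12]
t=11: x=[1.6417 7.1009 14.0883 18.8210 13.5419] k=[3 9 16 21 17]
t=12: x=[3.5910 9.0983 15.9790 20.3847 18.1127] k=[7 9 13 21 20]
t=13: x=[7.0581 9.2132 13.6613 20.3847 20.7425] k=[5 10 14 17 20]
t=14: x=[5.4345 9.8675 14.0883 17.4348 20.2891] k=[4 11 14 15 23]
t=15: x=[4.6807 10.5218 13.9728 16.2385 22.6687] k=[5 14 11 19 25]
t=16: x=[5.8853 12.6001 12.4593 19.1990 24.8343] k=[8 11 12 22 24]
t=17: x=[8.1547 10.7516 13.2340 21.4873 24.3119] k=[9 12 10 19 27]
t=18: x=[9.1400 11.4060 11.4518 19.3133 26.5379] k=[7 14 10 16 25]
t=19: x=[7.6234 12.7151 11.3358 16.7796 24.5007] k=[8 16 14 19 28]
t=20: x=[8.7210 14.8291 15.0117 19.8842 27.3847] k=[6 14 14 18 27]
t=21: x=[6.7536 13.0599 14.6656 19.0051 26.4276] k=[7 14 16 18 24]
t=22: x=[7.6234 13.4047 16.2093 18.8907 23.8658] k=[10 11 17 20 26]
t=23: x=[9.8999 11.5559 16.8648 20.7609 25.7984] k=[7 15 19 22 23]
t=24: x=[7.7365 14.5192 19.0920 22.1677 23.4529] k=[9 15 17 20 21]
t=25: x=[9.4804 14.5192 17.3248 20.1915 21.4993] k=[8 12 16 22 19]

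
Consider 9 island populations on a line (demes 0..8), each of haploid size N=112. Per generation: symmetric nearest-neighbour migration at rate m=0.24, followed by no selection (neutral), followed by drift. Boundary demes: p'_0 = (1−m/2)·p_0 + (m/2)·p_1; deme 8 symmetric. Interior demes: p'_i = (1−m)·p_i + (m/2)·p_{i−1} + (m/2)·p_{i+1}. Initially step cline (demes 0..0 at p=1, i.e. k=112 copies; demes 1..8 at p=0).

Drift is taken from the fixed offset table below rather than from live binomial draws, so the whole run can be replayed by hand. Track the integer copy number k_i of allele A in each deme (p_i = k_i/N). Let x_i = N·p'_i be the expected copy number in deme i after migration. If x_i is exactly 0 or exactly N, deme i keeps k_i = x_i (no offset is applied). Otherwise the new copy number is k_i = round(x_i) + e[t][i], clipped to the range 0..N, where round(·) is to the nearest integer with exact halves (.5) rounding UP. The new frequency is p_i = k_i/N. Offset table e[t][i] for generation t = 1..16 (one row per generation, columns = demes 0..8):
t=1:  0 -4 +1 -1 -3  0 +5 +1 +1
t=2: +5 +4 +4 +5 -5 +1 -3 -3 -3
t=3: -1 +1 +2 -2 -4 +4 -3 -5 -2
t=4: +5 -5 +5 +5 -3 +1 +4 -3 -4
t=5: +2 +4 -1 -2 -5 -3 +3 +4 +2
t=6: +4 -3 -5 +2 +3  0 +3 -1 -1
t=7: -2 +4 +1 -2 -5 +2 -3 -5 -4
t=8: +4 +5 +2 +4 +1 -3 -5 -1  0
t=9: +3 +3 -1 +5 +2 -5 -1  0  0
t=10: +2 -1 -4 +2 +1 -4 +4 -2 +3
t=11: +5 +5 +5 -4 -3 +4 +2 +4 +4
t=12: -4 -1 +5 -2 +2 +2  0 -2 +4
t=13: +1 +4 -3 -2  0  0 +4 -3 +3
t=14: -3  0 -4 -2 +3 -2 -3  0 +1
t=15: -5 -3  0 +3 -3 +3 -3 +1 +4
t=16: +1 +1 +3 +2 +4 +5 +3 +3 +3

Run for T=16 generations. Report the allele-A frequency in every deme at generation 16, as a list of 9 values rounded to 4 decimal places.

t=0: k=[112 0 0 0 0 0 0 0 0]
t=1: x=[98.5600 13.4400 0.0000 0.0000 0.0000 0.0000 0.0000 0.0000 0.0000] k=[99 9 0 0 0 0 0 0 0]
t=2: x=[88.2000 18.7200 1.0800 0.0000 0.0000 0.0000 0.0000 0.0000 0.0000] k=[93 23 5 0 0 0 0 0 0]
t=3: x=[84.6000 29.2400 6.5600 0.6000 0.0000 0.0000 0.0000 0.0000 0.0000] k=[84 30 9 0 0 0 0 0 0]
t=4: x=[77.5200 33.9600 10.4400 1.0800 0.0000 0.0000 0.0000 0.0000 0.0000] k=[83 29 15 6 0 0 0 0 0]
t=5: x=[76.5200 33.8000 15.6000 6.3600 0.7200 0.0000 0.0000 0.0000 0.0000] k=[79 38 15 4 0 0 0 0 0]
t=6: x=[74.0800 40.1600 16.4400 4.8400 0.4800 0.0000 0.0000 0.0000 0.0000] k=[78 37 11 7 3 0 0 0 0]
t=7: x=[73.0800 38.8000 13.6400 7.0000 3.1200 0.3600 0.0000 0.0000 0.0000] k=[71 43 15 5 0 2 0 0 0]
t=8: x=[67.6400 43.0000 17.1600 5.6000 0.8400 1.5200 0.2400 0.0000 0.0000] k=[72 48 19 10 2 0 0 0 0]
t=9: x=[69.1200 47.4000 21.4000 10.1200 2.7200 0.2400 0.0000 0.0000 0.0000] k=[72 50 20 15 5 0 0 0 0]
t=10: x=[69.3600 49.0400 23.0000 14.4000 5.6000 0.6000 0.0000 0.0000 0.0000] k=[71 48 19 16 7 0 0 0 0]
t=11: x=[68.2400 47.2800 22.1200 15.2800 7.2400 0.8400 0.0000 0.0000 0.0000] k=[73 52 27 11 4 5 0 0 0]
t=12: x=[70.4800 51.5200 28.0800 12.0800 4.9600 4.2800 0.6000 0.0000 0.0000] k=[66 51 33 10 7 6 1 0 0]
t=13: x=[64.2000 50.6400 32.4000 12.4000 7.2400 5.5200 1.4800 0.1200 0.0000] k=[65 55 29 10 7 6 5 0 0]
t=14: x=[63.8000 53.0800 29.8400 11.9200 7.2400 6.0000 4.5200 0.6000 0.0000] k=[61 53 26 10 10 4 2 1 0]
t=15: x=[60.0400 50.7200 27.3200 11.9200 9.2800 4.4800 2.1200 1.0000 0.1200] k=[55 48 27 15 6 7 0 2 4]
t=16: x=[54.1600 46.3200 28.0800 15.3600 7.2000 6.0400 1.0800 2.0000 3.7600] k=[55 47 31 17 11 11 4 5 7]

[0.4911, 0.4196, 0.2768, 0.1518, 0.0982, 0.0982, 0.0357, 0.0446, 0.0625]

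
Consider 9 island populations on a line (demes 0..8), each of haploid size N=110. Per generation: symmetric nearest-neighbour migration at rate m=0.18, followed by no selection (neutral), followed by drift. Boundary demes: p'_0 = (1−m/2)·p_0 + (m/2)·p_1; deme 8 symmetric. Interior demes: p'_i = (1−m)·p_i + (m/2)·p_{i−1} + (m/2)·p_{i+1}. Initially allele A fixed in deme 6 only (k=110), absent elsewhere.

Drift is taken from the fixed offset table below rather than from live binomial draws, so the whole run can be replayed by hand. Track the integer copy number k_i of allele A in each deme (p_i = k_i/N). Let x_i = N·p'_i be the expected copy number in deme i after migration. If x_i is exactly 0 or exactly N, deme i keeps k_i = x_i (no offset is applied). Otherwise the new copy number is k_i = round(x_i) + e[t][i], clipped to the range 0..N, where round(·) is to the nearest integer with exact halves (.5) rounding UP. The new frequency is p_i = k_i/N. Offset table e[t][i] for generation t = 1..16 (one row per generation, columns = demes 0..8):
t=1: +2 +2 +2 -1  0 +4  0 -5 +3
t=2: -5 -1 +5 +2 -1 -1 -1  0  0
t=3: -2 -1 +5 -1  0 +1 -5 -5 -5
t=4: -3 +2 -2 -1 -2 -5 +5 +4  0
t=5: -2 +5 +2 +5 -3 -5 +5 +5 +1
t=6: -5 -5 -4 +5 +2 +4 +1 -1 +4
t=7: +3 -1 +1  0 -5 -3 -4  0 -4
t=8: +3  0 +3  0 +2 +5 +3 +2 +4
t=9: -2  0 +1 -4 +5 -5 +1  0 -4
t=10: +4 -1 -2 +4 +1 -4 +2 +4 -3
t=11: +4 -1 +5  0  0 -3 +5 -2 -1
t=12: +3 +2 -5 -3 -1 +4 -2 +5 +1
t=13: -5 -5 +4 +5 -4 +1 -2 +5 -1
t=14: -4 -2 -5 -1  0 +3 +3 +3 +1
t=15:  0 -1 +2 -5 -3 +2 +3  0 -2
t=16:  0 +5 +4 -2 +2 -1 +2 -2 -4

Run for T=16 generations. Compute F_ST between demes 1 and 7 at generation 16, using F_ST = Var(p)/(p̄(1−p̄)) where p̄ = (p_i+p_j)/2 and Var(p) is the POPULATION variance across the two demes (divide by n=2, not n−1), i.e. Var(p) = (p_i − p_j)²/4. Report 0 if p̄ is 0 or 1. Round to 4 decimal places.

0.1077

t=0: k=[0 0 0 0 0 0 110 0 0]
t=1: x=[0.0000 0.0000 0.0000 0.0000 0.0000 9.9000 90.2000 9.9000 0.0000] k=[0 0 0 0 0 14 90 5 0]
t=2: x=[0.0000 0.0000 0.0000 0.0000 1.2600 19.5800 75.5100 12.2000 0.4500] k=[0 0 0 0 0 19 75 12 0]
t=3: x=[0.0000 0.0000 0.0000 0.0000 1.7100 22.3300 64.2900 16.5900 1.0800] k=[0 0 0 0 2 23 59 12 0]
t=4: x=[0.0000 0.0000 0.0000 0.1800 3.7100 24.3500 51.5300 15.1500 1.0800] k=[0 0 0 0 2 19 57 19 1]
t=5: x=[0.0000 0.0000 0.0000 0.1800 3.3500 20.8900 50.1600 20.8000 2.6200] k=[0 0 0 5 0 16 55 26 4]
t=6: x=[0.0000 0.0000 0.4500 4.1000 1.8900 18.0700 48.8800 26.6300 5.9800] k=[0 0 0 9 4 22 50 26 10]
t=7: x=[0.0000 0.0000 0.8100 7.7400 6.0700 22.9000 45.3200 26.7200 11.4400] k=[0 0 2 8 1 20 41 27 7]
t=8: x=[0.0000 0.1800 2.3600 6.8300 3.3400 20.1800 37.8500 26.4600 8.8000] k=[0 0 5 7 5 25 41 28 13]
t=9: x=[0.0000 0.4500 4.7300 6.6400 6.9800 24.6400 38.3900 27.8200 14.3500] k=[0 0 6 3 12 20 39 28 10]
t=10: x=[0.0000 0.5400 5.1900 4.0800 11.9100 20.9900 36.3000 27.3700 11.6200] k=[0 0 3 8 13 17 38 31 9]
t=11: x=[0.0000 0.2700 3.1800 8.0000 12.9100 18.5300 35.4800 29.6500 10.9800] k=[0 0 8 8 13 16 40 28 10]
t=12: x=[0.0000 0.7200 7.2800 8.4500 12.8200 17.8900 36.7600 27.4600 11.6200] k=[0 3 2 5 12 22 35 32 13]
t=13: x=[0.2700 2.6400 2.3600 5.3600 12.2700 22.2700 33.5600 30.5600 14.7100] k=[0 0 6 10 8 23 32 36 14]
t=14: x=[0.0000 0.5400 5.8200 9.4600 9.5300 22.4600 31.5500 33.6600 15.9800] k=[0 0 1 8 10 25 35 37 17]
t=15: x=[0.0000 0.0900 1.5400 7.5500 11.1700 24.5500 34.2800 35.0200 18.8000] k=[0 0 4 3 8 27 37 35 17]
t=16: x=[0.0000 0.3600 3.5500 3.5400 9.2600 26.1900 35.9200 33.5600 18.6200] k=[0 5 8 2 11 25 38 32 15]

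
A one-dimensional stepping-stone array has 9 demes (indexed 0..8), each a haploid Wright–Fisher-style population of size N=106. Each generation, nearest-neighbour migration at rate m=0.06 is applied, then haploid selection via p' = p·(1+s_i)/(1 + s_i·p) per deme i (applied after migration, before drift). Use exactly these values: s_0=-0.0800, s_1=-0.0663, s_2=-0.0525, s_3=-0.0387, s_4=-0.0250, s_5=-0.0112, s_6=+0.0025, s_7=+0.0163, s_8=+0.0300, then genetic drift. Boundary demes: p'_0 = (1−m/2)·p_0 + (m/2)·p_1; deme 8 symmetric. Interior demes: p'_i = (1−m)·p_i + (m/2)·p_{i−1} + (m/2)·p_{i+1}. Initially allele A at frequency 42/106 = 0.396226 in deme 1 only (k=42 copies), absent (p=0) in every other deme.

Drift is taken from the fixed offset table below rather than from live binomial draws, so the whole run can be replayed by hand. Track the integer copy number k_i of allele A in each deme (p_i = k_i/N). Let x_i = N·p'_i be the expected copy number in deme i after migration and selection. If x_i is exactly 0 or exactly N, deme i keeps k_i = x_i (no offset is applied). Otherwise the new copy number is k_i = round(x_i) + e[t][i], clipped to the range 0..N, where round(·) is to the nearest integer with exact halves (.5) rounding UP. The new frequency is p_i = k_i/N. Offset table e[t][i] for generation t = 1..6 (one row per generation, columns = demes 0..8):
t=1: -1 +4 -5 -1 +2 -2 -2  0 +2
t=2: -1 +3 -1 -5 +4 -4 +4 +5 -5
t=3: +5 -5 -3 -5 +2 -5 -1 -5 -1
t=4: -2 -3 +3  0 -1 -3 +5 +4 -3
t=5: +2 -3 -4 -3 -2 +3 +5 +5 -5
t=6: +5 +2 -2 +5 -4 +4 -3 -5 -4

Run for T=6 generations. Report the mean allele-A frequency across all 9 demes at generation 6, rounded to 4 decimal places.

t=0: k=[0 42 0 0 0 0 0 0 0]
t=1: x=[1.1603 37.7958 1.1946 0.0000 0.0000 0.0000 0.0000 0.0000 0.0000] k=[0 42 0 0 0 0 0 0 0]
t=2: x=[1.1603 37.7958 1.1946 0.0000 0.0000 0.0000 0.0000 0.0000 0.0000] k=[0 41 0 0 0 0 0 0 0]
t=3: x=[1.1327 36.8737 1.1661 0.0000 0.0000 0.0000 0.0000 0.0000 0.0000] k=[6 32 0 0 0 0 0 0 0]
t=4: x=[6.2697 28.7988 0.9100 0.0000 0.0000 0.0000 0.0000 0.0000 0.0000] k=[4 26 4 0 0 0 0 0 0]
t=5: x=[4.3023 23.4050 4.3113 0.1154 0.0000 0.0000 0.0000 0.0000 0.0000] k=[6 20 0 0 0 0 0 0 0]
t=6: x=[5.9352 17.9345 0.5687 0.0000 0.0000 0.0000 0.0000 0.0000 0.0000] k=[11 20 0 0 0 0 0 0 0]

0.0325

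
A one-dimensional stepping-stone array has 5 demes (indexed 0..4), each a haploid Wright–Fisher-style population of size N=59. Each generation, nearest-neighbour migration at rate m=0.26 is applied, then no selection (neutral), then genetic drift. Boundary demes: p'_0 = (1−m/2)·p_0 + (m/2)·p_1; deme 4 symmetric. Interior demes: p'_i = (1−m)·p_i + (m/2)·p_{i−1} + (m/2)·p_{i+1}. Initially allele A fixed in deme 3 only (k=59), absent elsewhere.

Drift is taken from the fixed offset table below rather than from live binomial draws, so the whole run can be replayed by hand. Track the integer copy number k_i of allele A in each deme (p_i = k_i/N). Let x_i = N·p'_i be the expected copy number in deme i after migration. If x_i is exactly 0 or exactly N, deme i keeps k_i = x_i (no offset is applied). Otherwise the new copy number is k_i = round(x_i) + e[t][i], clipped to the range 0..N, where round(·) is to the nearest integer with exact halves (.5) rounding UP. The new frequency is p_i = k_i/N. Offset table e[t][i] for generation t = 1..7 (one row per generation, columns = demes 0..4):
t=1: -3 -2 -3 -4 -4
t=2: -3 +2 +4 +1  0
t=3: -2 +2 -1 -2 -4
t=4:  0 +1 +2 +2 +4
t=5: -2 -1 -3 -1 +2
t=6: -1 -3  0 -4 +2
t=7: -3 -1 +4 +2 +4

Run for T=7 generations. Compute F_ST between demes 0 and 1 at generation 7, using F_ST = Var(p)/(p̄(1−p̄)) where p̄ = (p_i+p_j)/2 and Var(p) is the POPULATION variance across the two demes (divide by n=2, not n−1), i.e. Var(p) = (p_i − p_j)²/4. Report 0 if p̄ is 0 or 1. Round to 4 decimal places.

0.0261

t=0: k=[0 0 0 59 0]
t=1: x=[0.0000 0.0000 7.6700 43.6600 7.6700] k=[0 0 5 40 4]
t=2: x=[0.0000 0.6500 8.9000 30.7700 8.6800] k=[0 3 13 32 9]
t=3: x=[0.3900 3.9100 14.1700 26.5400 11.9900] k=[0 6 13 25 8]
t=4: x=[0.7800 6.1300 13.6500 21.2300 10.2100] k=[1 7 16 23 14]
t=5: x=[1.7800 7.3900 15.7400 20.9200 15.1700] k=[0 6 13 20 17]
t=6: x=[0.7800 6.1300 13.0000 18.7000 17.3900] k=[0 3 13 15 19]
t=7: x=[0.3900 3.9100 11.9600 15.2600 18.4800] k=[0 3 16 17 22]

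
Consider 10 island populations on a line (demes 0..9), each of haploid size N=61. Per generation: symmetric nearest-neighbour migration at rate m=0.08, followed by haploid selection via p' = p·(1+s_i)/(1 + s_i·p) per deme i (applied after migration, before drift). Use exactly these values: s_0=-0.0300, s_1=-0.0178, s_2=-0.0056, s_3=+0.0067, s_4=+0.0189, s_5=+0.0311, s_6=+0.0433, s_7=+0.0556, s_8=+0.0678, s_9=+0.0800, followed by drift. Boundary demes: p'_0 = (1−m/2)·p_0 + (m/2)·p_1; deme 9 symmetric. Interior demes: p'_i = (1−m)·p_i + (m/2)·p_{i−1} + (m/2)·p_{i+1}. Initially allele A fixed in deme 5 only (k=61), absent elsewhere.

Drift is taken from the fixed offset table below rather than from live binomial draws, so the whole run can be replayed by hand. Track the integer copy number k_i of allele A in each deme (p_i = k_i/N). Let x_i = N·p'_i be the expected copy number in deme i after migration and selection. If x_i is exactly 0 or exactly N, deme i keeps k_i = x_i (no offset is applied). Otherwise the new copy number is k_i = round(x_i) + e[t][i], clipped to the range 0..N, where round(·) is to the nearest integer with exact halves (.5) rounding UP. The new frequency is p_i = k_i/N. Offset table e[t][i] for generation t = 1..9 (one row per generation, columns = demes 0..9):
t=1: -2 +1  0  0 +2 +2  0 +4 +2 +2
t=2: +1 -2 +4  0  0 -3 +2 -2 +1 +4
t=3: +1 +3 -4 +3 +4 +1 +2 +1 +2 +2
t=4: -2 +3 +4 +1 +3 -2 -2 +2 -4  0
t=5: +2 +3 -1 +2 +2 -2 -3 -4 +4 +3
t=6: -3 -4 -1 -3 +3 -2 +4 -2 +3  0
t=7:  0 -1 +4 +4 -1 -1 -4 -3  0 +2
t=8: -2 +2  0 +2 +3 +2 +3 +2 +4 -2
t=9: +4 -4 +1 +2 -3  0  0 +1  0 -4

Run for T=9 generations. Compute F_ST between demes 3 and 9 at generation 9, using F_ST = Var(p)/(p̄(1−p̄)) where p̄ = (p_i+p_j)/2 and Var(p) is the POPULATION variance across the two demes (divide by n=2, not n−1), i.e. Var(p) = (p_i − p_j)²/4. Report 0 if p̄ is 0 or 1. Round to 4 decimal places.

0.1193

t=0: k=[0 0 0 0 0 61 0 0 0 0]
t=1: x=[0.0000 0.0000 0.0000 0.0000 2.4842 56.2557 2.5413 0.0000 0.0000 0.0000] k=[0 0 0 0 4 58 3 0 0 0]
t=2: x=[0.0000 0.0000 0.0000 0.1611 6.1021 53.8359 5.2809 0.1267 0.0000 0.0000] k=[0 0 0 0 6 51 7 0 0 0]
t=3: x=[0.0000 0.0000 0.0000 0.2416 7.6849 47.7602 8.7942 0.2955 0.0000 0.0000] k=[0 0 0 3 12 49 11 1 0 0]
t=4: x=[0.0000 0.0000 0.1193 3.2605 13.3138 46.3437 12.5369 1.4338 0.0427 0.0000] k=[0 0 4 4 16 44 11 3 0 0]
t=5: x=[0.0000 0.1572 3.8198 4.5078 16.8675 41.9634 12.4139 3.3681 0.1281 0.0000] k=[0 3 3 7 19 40 9 0 4 0]
t=6: x=[0.1164 2.8311 3.1432 7.3631 19.6083 38.3577 10.2360 0.5487 3.9135 0.1728] k=[0 0 2 4 23 36 14 0 7 0]
t=7: x=[0.0000 0.0786 1.9892 4.7089 23.0278 35.0576 14.7897 0.8860 6.8278 0.3023] k=[0 0 6 9 22 34 11 0 7 2]
t=8: x=[0.0000 0.2357 5.8502 9.4532 22.2238 33.0643 11.8803 0.7595 6.9120 2.3692] k=[0 2 6 11 25 35 15 3 11 0]
t=9: x=[0.0776 2.0442 6.0095 11.4219 25.1162 34.2608 15.8114 3.9974 10.8112 0.4749] k=[4 0 7 13 22 34 16 5 11 0]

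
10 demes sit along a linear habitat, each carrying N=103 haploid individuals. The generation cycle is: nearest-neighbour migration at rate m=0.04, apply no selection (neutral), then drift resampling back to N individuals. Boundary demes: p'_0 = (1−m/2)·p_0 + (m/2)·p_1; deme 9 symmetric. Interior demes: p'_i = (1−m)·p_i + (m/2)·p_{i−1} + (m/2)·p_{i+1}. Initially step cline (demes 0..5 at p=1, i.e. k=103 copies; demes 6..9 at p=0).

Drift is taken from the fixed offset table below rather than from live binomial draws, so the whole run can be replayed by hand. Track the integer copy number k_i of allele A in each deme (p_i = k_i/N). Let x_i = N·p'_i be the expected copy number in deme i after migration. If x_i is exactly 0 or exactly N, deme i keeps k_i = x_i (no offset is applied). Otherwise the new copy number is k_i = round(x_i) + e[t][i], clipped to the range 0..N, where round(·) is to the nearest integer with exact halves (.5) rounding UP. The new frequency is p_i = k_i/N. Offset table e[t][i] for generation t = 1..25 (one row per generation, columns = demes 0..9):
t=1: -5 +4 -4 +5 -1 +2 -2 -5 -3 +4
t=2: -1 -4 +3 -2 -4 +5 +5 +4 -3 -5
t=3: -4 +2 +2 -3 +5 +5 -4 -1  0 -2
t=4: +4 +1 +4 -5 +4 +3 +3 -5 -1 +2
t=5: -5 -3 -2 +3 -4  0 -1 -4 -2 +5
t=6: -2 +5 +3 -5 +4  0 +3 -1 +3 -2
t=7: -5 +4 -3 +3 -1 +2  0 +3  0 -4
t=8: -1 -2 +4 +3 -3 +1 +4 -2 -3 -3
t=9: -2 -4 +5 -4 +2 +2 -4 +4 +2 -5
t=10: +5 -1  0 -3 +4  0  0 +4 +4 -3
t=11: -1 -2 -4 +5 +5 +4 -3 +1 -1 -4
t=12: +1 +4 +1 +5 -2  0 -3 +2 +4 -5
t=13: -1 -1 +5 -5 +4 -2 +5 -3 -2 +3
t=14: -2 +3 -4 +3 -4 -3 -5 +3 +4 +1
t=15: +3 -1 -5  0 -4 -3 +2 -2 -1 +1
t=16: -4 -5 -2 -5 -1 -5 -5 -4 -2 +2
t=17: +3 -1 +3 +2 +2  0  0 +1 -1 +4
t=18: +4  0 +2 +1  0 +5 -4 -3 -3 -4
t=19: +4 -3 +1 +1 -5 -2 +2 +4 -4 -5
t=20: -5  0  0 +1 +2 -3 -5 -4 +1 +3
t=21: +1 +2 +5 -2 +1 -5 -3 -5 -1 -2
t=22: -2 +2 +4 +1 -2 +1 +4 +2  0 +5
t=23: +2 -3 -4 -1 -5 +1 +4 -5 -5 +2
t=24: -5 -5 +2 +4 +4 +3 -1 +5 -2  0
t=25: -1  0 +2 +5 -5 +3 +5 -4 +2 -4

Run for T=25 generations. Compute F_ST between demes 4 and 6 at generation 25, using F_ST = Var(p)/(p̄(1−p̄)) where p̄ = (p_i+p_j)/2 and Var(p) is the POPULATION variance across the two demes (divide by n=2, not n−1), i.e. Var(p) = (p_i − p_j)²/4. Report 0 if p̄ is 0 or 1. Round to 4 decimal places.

0.3207

t=0: k=[103 103 103 103 103 103 0 0 0 0]
t=1: x=[103.0000 103.0000 103.0000 103.0000 103.0000 100.9400 2.0600 0.0000 0.0000 0.0000] k=[103 103 103 103 103 103 0 0 0 0]
t=2: x=[103.0000 103.0000 103.0000 103.0000 103.0000 100.9400 2.0600 0.0000 0.0000 0.0000] k=[103 103 103 103 103 103 7 0 0 0]
t=3: x=[103.0000 103.0000 103.0000 103.0000 103.0000 101.0800 8.7800 0.1400 0.0000 0.0000] k=[103 103 103 103 103 103 5 0 0 0]
t=4: x=[103.0000 103.0000 103.0000 103.0000 103.0000 101.0400 6.8600 0.1000 0.0000 0.0000] k=[103 103 103 103 103 103 10 0 0 0]
t=5: x=[103.0000 103.0000 103.0000 103.0000 103.0000 101.1400 11.6600 0.2000 0.0000 0.0000] k=[103 103 103 103 103 101 11 0 0 0]
t=6: x=[103.0000 103.0000 103.0000 103.0000 102.9600 99.2400 12.5800 0.2200 0.0000 0.0000] k=[103 103 103 103 103 99 16 0 0 0]
t=7: x=[103.0000 103.0000 103.0000 103.0000 102.9200 97.4200 17.3400 0.3200 0.0000 0.0000] k=[103 103 103 103 102 99 17 3 0 0]
t=8: x=[103.0000 103.0000 103.0000 102.9800 101.9600 97.4200 18.3600 3.2200 0.0600 0.0000] k=[103 103 103 103 99 98 22 1 0 0]
t=9: x=[103.0000 103.0000 103.0000 102.9200 99.0600 96.5000 23.1000 1.4000 0.0200 0.0000] k=[103 103 103 99 101 99 19 5 2 0]
t=10: x=[103.0000 103.0000 102.9200 99.1200 100.9200 97.4400 20.3200 5.2200 2.0200 0.0400] k=[103 103 103 96 103 97 20 9 6 0]
t=11: x=[103.0000 103.0000 102.8600 96.2800 102.7400 95.5800 21.3200 9.1600 5.9400 0.1200] k=[103 103 99 101 103 100 18 10 5 0]
t=12: x=[103.0000 102.9200 99.1200 101.0000 102.9000 98.4200 19.4800 10.0600 5.0000 0.1000] k=[103 103 100 103 101 98 16 12 9 0]
t=13: x=[103.0000 102.9400 100.1200 102.9000 100.9800 96.4200 17.5600 12.0200 8.8800 0.1800] k=[103 102 103 98 103 94 23 9 7 3]
t=14: x=[102.9800 102.0400 102.8800 98.2000 102.7200 92.7600 24.1400 9.2400 6.9600 3.0800] k=[101 103 99 101 99 90 19 12 11 4]
t=15: x=[101.0400 102.8800 99.1200 100.9200 98.8600 88.7600 20.2800 12.1200 10.8800 4.1400] k=[103 102 94 101 95 86 22 10 10 5]
t=16: x=[102.9800 101.8600 94.3000 100.7400 94.9400 84.9000 23.0400 10.2400 9.9000 5.1000] k=[99 97 92 96 94 80 18 6 8 7]
t=17: x=[98.9600 96.9400 92.1800 95.8800 93.7600 79.0400 19.0000 6.2800 7.9400 7.0200] k=[102 96 95 98 96 79 19 7 7 11]
t=18: x=[101.8800 96.1000 95.0800 97.9000 95.7000 78.1400 19.9600 7.2400 7.0800 10.9200] k=[103 96 97 99 96 83 16 4 4 7]
t=19: x=[102.8600 96.1600 97.0200 98.9000 95.8000 81.9200 17.1000 4.2400 4.0600 6.9400] k=[103 93 98 100 91 80 19 8 0 2]
t=20: x=[102.8000 93.3000 97.9400 99.7800 90.9600 79.0000 20.0000 8.0600 0.2000 1.9600] k=[98 93 98 101 93 76 15 4 1 5]
t=21: x=[97.9000 93.2000 97.9600 100.7800 92.8200 75.1200 16.0000 4.1600 1.1400 4.9200] k=[99 95 103 99 94 70 13 0 0 3]
t=22: x=[98.9200 95.2400 102.7600 98.9800 93.6200 69.3400 13.8800 0.2600 0.0600 2.9400] k=[97 97 103 100 92 70 18 2 0 8]
t=23: x=[97.0000 97.1200 102.8200 99.9000 91.7200 69.4000 18.7200 2.2800 0.2000 7.8400] k=[99 94 99 99 87 70 23 0 0 10]
t=24: x=[98.9000 94.2000 98.9000 98.7600 86.9000 69.4000 23.4800 0.4600 0.2000 9.8000] k=[94 89 101 103 91 72 22 5 0 10]
t=25: x=[93.9000 89.3400 100.8000 102.7200 90.8600 71.3800 22.6600 5.2400 0.3000 9.8000] k=[93 89 103 103 86 74 28 1 2 6]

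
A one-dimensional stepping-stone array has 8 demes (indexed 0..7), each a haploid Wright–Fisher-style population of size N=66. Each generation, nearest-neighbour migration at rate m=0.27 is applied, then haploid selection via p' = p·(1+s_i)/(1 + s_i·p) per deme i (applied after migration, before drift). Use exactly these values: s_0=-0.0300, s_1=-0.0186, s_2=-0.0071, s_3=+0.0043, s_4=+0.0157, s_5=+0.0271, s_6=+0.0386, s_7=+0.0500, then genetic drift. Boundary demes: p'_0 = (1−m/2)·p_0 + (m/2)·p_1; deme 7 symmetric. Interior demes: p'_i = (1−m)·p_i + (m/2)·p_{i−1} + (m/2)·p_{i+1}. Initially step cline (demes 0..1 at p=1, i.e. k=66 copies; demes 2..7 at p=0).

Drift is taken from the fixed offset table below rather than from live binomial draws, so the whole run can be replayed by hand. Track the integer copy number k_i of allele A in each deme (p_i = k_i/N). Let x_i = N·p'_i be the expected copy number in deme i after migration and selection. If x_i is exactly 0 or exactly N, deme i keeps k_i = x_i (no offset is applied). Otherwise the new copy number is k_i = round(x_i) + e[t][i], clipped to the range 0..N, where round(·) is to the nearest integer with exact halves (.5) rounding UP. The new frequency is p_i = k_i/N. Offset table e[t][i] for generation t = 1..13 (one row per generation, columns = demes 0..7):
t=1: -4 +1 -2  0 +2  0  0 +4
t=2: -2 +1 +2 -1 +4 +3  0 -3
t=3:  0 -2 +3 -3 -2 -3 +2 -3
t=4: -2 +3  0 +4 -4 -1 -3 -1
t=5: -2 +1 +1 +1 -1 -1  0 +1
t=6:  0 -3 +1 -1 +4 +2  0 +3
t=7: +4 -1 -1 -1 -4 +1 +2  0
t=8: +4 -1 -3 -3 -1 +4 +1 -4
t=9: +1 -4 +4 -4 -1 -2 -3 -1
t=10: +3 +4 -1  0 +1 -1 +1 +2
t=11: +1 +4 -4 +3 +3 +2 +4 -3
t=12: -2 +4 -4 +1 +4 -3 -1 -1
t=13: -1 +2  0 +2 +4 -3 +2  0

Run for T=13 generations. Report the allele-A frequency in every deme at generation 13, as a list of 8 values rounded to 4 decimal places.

t=0: k=[66 66 0 0 0 0 0 0]
t=1: x=[66.0000 56.9443 8.8552 0.0000 0.0000 0.0000 0.0000 0.0000] k=[66 58 7 0 0 0 0 0]
t=2: x=[64.8872 51.9889 12.8660 0.9490 0.0000 0.0000 0.0000 0.0000] k=[63 53 15 0 0 0 0 0]
t=3: x=[61.5246 48.9840 18.0115 2.0334 0.0000 0.0000 0.0000 0.0000] k=[62 47 21 0 0 0 0 0]
t=4: x=[59.8061 45.2488 21.5714 2.8467 0.0000 0.0000 0.0000 0.0000] k=[58 48 22 7 0 0 0 0]
t=5: x=[56.4029 45.5762 23.3773 8.1105 0.9596 0.0000 0.0000 0.0000] k=[54 47 24 9 0 0 0 0]
t=6: x=[52.7351 44.5692 24.9693 9.8459 1.2337 0.0000 0.0000 0.0000] k=[53 42 26 9 5 0 0 0]
t=7: x=[51.1677 41.0342 25.7530 10.7937 4.9357 0.6931 0.0000 0.0000] k=[55 40 25 10 1 2 0 0]
t=8: x=[52.6536 39.7036 24.8894 10.8488 2.3856 1.6372 0.2804 0.0000] k=[57 39 22 8 1 6 1 0]
t=9: x=[54.2793 38.8354 22.2997 8.9782 2.6595 4.7669 1.5980 0.1417] k=[55 35 26 5 2 3 0 0]
t=10: x=[51.9664 36.1784 24.2706 7.4583 2.5783 2.5241 0.4205 0.0000] k=[55 40 23 7 4 2 1 0]
t=11: x=[52.6536 39.4325 23.0281 8.7876 4.1958 2.1909 1.0380 0.1417] k=[54 43 19 12 7 4 5 0]
t=12: x=[52.1852 40.9539 21.1924 12.3129 7.3714 4.6544 4.3411 0.7084] k=[50 45 17 13 11 2 3 0]
t=13: x=[48.9426 41.6070 20.1401 13.3155 10.1885 3.4361 2.5513 0.4251] k=[48 44 20 15 14 0 5 0]

[0.7273, 0.6667, 0.3030, 0.2273, 0.2121, 0.0000, 0.0758, 0.0000]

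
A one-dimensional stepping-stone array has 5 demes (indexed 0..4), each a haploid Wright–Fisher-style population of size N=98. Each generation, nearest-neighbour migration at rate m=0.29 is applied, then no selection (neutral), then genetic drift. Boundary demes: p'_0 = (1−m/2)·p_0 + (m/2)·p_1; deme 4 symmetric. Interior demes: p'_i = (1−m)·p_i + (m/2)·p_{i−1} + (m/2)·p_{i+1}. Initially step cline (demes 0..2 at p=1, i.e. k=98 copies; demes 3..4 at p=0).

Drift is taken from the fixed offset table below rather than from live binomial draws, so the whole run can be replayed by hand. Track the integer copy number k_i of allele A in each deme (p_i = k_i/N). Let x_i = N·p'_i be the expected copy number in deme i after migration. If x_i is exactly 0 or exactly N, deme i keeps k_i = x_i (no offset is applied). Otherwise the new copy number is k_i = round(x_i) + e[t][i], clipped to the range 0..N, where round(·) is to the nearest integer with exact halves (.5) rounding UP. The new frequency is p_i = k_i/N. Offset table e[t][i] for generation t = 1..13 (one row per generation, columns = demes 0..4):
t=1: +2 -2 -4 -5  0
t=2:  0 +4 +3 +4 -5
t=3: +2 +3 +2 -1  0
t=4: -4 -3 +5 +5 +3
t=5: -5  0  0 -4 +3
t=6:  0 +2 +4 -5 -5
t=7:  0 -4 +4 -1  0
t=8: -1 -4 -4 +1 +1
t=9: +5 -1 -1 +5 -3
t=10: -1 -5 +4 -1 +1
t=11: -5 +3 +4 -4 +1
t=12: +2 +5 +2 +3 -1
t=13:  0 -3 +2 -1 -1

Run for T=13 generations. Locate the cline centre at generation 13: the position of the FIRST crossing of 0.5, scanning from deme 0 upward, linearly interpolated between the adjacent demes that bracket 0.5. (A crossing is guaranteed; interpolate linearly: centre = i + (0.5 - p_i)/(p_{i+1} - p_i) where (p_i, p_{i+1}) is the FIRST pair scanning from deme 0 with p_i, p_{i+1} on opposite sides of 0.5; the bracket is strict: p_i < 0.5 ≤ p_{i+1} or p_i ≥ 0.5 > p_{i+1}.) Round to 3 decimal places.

2.783

t=0: k=[98 98 98 0 0]
t=1: x=[98.0000 98.0000 83.7900 14.2100 0.0000] k=[98 98 80 9 0]
t=2: x=[98.0000 95.3900 72.3150 17.9900 1.3050] k=[98 98 75 22 0]
t=3: x=[98.0000 94.6650 70.6500 26.4950 3.1900] k=[98 98 73 25 3]
t=4: x=[98.0000 94.3750 69.6650 28.7700 6.1900] k=[98 91 75 34 9]
t=5: x=[96.9850 89.6950 71.3750 36.3200 12.6250] k=[92 90 71 32 16]
t=6: x=[91.7100 87.5350 68.1000 35.3350 18.3200] k=[92 90 72 30 13]
t=7: x=[91.7100 87.6800 68.5200 33.6250 15.4650] k=[92 84 73 33 15]
t=8: x=[90.8400 83.5650 68.7950 36.1900 17.6100] k=[90 80 65 37 19]
t=9: x=[88.5500 79.2750 63.1150 38.4500 21.6100] k=[94 78 62 43 19]
t=10: x=[91.6800 78.0000 61.5650 42.2750 22.4800] k=[91 73 66 41 23]
t=11: x=[88.3900 74.5950 63.3900 42.0150 25.6100] k=[83 78 67 38 27]
t=12: x=[82.2750 77.1300 64.3900 40.6100 28.5950] k=[84 82 66 44 28]
t=13: x=[83.7100 79.9700 65.1300 44.8700 30.3200] k=[84 77 67 44 29]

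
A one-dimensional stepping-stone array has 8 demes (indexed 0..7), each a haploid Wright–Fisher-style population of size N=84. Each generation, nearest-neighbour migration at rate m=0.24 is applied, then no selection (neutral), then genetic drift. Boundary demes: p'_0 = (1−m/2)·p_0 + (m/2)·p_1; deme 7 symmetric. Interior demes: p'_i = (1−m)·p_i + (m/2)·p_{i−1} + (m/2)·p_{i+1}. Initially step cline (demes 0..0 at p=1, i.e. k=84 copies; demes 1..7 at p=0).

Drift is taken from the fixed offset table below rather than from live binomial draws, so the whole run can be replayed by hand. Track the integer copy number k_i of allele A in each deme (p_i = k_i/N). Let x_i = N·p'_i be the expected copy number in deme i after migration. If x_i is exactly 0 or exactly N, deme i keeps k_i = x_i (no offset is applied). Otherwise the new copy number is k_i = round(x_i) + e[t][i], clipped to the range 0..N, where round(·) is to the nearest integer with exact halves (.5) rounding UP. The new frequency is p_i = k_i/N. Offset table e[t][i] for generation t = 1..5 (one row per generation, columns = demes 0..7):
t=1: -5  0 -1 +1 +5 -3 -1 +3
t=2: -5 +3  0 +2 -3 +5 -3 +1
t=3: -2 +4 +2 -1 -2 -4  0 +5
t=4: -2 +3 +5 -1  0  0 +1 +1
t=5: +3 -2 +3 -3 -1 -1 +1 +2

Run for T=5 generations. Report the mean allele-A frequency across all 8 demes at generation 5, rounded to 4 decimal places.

0.1324

t=0: k=[84 0 0 0 0 0 0 0]
t=1: x=[73.9200 10.0800 0.0000 0.0000 0.0000 0.0000 0.0000 0.0000] k=[69 10 0 0 0 0 0 0]
t=2: x=[61.9200 15.8800 1.2000 0.0000 0.0000 0.0000 0.0000 0.0000] k=[57 19 1 0 0 0 0 0]
t=3: x=[52.4400 21.4000 3.0400 0.1200 0.0000 0.0000 0.0000 0.0000] k=[50 25 5 0 0 0 0 0]
t=4: x=[47.0000 25.6000 6.8000 0.6000 0.0000 0.0000 0.0000 0.0000] k=[45 29 12 0 0 0 0 0]
t=5: x=[43.0800 28.8800 12.6000 1.4400 0.0000 0.0000 0.0000 0.0000] k=[46 27 16 0 0 0 0 0]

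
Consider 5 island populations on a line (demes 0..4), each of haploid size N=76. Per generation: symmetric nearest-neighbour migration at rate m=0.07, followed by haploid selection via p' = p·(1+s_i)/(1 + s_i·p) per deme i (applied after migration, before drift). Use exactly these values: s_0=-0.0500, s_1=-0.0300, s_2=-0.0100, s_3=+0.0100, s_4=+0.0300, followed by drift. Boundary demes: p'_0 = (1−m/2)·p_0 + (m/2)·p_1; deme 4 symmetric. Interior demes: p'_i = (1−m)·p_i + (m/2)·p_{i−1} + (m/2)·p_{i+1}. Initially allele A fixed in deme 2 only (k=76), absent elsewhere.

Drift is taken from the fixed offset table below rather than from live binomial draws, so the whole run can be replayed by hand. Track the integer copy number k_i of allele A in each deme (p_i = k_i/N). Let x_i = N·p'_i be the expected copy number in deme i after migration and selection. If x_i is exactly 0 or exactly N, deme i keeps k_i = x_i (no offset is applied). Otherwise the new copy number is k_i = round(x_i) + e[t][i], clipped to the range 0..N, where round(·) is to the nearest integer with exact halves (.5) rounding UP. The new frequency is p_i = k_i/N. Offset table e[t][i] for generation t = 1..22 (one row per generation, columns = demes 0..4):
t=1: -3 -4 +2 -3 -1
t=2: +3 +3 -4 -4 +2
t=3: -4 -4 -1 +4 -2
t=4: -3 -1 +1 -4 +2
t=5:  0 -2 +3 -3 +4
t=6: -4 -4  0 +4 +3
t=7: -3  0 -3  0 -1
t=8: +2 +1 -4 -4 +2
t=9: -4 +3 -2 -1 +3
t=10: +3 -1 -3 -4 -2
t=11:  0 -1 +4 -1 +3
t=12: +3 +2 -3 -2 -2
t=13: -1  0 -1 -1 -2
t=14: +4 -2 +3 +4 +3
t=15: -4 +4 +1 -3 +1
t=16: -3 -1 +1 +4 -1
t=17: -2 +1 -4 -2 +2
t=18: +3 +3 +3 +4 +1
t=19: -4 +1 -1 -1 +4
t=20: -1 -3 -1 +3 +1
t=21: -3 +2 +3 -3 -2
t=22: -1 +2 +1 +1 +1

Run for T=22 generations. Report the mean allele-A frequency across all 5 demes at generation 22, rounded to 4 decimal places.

0.1947

t=0: k=[0 0 76 0 0]
t=1: x=[0.0000 2.5829 70.6301 2.6857 0.0000] k=[0 0 73 0 0]
t=2: x=[0.0000 2.4809 67.8169 2.5797 0.0000] k=[0 5 64 0 0]
t=3: x=[0.1663 6.7015 59.5659 2.2617 0.0000] k=[0 3 59 6 0]
t=4: x=[0.0998 4.7184 55.0328 7.7137 0.2163] k=[0 4 56 4 2]
t=5: x=[0.1330 5.5220 52.1960 5.8031 2.1304] k=[0 4 55 3 6]
t=6: x=[0.1330 5.4879 51.2275 4.9710 6.0578] k=[0 1 51 9 9]
t=7: x=[0.0333 2.6364 47.6015 10.5602 9.2372] k=[0 3 45 11 8]
t=8: x=[0.0998 4.2414 42.1514 12.1865 8.3215] k=[2 5 38 8 10]
t=9: x=[2.0025 5.8825 35.6047 9.2002 10.1880] k=[0 9 34 8 13]
t=10: x=[0.2993 9.3083 32.0286 9.1649 13.1432] k=[3 8 29 5 11]
t=11: x=[3.0226 8.3314 27.2491 6.1056 11.0666] k=[3 7 31 5 14]
t=12: x=[2.9892 7.4918 29.0694 6.2821 14.0198] k=[6 9 26 4 12]
t=13: x=[5.8231 9.2399 24.4680 5.0971 12.0160] k=[5 9 23 4 10]
t=14: x=[4.8996 9.1031 21.6889 4.9206 10.0449] k=[9 7 25 9 13]
t=15: x=[8.5336 7.4918 23.6460 9.7845 13.1789] k=[5 11 25 7 14]
t=16: x=[4.9665 10.9905 23.7157 7.9455 14.0911] k=[2 10 25 12 13]
t=17: x=[2.1693 9.9780 23.8552 12.5942 13.2860] k=[0 11 20 11 15]
t=18: x=[0.3658 10.6480 19.2253 11.5521 15.2165] k=[3 14 22 16 16]
t=19: x=[3.2229 13.5525 21.3553 16.3373 16.3766] k=[0 15 20 15 20]
t=20: x=[0.4989 14.2932 19.5039 15.4723 20.2612] k=[0 11 19 18 21]
t=21: x=[0.3658 10.6138 18.5437 18.2778 21.3458] k=[0 13 22 15 19]
t=22: x=[0.4324 12.5378 21.2856 15.5075 19.2822] k=[0 15 22 17 20]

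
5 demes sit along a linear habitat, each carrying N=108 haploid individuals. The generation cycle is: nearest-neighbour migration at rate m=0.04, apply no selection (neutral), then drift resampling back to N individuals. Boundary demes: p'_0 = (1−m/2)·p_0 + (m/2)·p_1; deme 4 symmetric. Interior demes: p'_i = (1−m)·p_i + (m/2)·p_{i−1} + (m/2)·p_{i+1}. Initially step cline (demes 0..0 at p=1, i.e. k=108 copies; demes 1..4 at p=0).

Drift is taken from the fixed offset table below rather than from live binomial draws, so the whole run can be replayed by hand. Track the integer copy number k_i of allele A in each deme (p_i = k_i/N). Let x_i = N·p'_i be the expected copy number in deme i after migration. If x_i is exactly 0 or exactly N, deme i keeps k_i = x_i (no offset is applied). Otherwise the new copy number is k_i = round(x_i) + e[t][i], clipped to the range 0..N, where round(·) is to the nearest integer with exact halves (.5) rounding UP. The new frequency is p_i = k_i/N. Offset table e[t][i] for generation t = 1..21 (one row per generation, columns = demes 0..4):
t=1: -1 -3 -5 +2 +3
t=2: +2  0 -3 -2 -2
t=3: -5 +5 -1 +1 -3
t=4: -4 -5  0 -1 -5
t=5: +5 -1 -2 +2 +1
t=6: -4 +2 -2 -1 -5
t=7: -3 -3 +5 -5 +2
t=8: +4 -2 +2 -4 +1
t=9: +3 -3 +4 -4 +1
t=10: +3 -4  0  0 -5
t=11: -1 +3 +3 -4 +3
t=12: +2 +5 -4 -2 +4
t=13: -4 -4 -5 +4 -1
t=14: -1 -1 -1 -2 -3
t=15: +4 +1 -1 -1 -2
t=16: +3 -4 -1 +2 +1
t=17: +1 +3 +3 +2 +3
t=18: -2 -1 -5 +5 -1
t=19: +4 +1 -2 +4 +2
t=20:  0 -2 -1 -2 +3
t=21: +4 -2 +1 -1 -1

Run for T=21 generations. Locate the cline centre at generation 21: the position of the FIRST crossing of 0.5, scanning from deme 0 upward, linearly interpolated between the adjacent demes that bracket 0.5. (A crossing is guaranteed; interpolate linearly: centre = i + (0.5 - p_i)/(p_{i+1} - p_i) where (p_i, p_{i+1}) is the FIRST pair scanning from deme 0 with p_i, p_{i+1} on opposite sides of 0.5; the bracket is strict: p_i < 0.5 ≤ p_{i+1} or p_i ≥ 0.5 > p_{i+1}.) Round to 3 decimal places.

0.464

t=0: k=[108 0 0 0 0]
t=1: x=[105.8400 2.1600 0.0000 0.0000 0.0000] k=[105 0 0 0 0]
t=2: x=[102.9000 2.1000 0.0000 0.0000 0.0000] k=[105 2 0 0 0]
t=3: x=[102.9400 4.0200 0.0400 0.0000 0.0000] k=[98 9 0 0 0]
t=4: x=[96.2200 10.6000 0.1800 0.0000 0.0000] k=[92 6 0 0 0]
t=5: x=[90.2800 7.6000 0.1200 0.0000 0.0000] k=[95 7 0 0 0]
t=6: x=[93.2400 8.6200 0.1400 0.0000 0.0000] k=[89 11 0 0 0]
t=7: x=[87.4400 12.3400 0.2200 0.0000 0.0000] k=[84 9 5 0 0]
t=8: x=[82.5000 10.4200 4.9800 0.1000 0.0000] k=[87 8 7 0 0]
t=9: x=[85.4200 9.5600 6.8800 0.1400 0.0000] k=[88 7 11 0 0]
t=10: x=[86.3800 8.7000 10.7000 0.2200 0.0000] k=[89 5 11 0 0]
t=11: x=[87.3200 6.8000 10.6600 0.2200 0.0000] k=[86 10 14 0 0]
t=12: x=[84.4800 11.6000 13.6400 0.2800 0.0000] k=[86 17 10 0 0]
t=13: x=[84.6200 18.2400 9.9400 0.2000 0.0000] k=[81 14 5 4 0]
t=14: x=[79.6600 15.1600 5.1600 3.9400 0.0800] k=[79 14 4 2 0]
t=15: x=[77.7000 15.1000 4.1600 2.0000 0.0400] k=[82 16 3 1 0]
t=16: x=[80.6800 17.0600 3.2200 1.0200 0.0200] k=[84 13 2 3 1]
t=17: x=[82.5800 14.2000 2.2400 2.9400 1.0400] k=[84 17 5 5 4]
t=18: x=[82.6600 18.1000 5.2400 4.9800 4.0200] k=[81 17 0 10 3]
t=19: x=[79.7200 17.9400 0.5400 9.6600 3.1400] k=[84 19 0 14 5]
t=20: x=[82.7000 19.9200 0.6600 13.5400 5.1800] k=[83 18 0 12 8]
t=21: x=[81.7000 18.9400 0.6000 11.6800 8.0800] k=[86 17 2 11 7]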